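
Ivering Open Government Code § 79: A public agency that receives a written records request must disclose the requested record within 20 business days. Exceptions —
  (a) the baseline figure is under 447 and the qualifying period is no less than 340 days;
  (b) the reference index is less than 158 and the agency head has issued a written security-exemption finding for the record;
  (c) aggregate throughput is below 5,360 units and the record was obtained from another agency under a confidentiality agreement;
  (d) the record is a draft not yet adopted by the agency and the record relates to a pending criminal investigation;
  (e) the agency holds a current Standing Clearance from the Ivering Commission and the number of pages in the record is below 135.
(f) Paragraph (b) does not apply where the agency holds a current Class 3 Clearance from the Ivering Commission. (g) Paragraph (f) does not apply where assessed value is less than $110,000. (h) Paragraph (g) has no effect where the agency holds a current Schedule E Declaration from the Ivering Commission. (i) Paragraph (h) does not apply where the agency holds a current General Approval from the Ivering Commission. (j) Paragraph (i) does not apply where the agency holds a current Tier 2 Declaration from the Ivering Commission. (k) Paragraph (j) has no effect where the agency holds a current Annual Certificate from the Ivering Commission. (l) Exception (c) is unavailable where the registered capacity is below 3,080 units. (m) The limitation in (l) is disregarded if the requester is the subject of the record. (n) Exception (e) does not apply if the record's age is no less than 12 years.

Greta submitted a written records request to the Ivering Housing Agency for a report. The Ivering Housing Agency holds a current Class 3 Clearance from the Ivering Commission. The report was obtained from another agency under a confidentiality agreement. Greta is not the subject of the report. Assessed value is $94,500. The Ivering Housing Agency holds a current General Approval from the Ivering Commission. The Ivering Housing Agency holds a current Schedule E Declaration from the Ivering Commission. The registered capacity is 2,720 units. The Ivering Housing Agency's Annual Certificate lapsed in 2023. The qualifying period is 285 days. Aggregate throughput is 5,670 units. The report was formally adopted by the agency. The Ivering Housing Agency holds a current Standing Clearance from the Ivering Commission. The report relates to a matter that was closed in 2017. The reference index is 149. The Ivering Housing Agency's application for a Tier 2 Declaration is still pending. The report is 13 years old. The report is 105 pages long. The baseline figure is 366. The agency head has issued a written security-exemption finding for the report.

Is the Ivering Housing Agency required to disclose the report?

Exception (a) does not apply: the qualifying period is 285 days, short of 340 days.
Exception (b)'s conditions are all satisfied: the reference index is 149, less than the 158 limit; a written security-exemption finding has been issued. Applying paragraphs (f)–(k): (f) is engaged (a current Class 3 Clearance is held), but is itself disapplied by (g): (g) is engaged — assessed value is $94,500, less than the $110,000 limit. (h) is triggered (a current Schedule E Declaration is held), but is overridden by (i): (i) operates against (h): a current General Approval is held. (j), which would lift (i), does not operate here — no current Tier 2 Declaration is held. Exception (b) stands.
Exception (c) does not apply: aggregate throughput is 5,670 units, not below 5,360 units.
Exception (d) fails — the report has been formally adopted.
Exception (e): a current Standing Clearance is held; the number of pages in the record is 105, below the 135 limit — every condition holds. However, paragraph (n) must be considered: (n) operates against (e): the record's age is 13 years, meeting the 12 years threshold. So (e) is unavailable.

No — exception (b) applies; the Ivering Housing Agency is not required to disclose the report.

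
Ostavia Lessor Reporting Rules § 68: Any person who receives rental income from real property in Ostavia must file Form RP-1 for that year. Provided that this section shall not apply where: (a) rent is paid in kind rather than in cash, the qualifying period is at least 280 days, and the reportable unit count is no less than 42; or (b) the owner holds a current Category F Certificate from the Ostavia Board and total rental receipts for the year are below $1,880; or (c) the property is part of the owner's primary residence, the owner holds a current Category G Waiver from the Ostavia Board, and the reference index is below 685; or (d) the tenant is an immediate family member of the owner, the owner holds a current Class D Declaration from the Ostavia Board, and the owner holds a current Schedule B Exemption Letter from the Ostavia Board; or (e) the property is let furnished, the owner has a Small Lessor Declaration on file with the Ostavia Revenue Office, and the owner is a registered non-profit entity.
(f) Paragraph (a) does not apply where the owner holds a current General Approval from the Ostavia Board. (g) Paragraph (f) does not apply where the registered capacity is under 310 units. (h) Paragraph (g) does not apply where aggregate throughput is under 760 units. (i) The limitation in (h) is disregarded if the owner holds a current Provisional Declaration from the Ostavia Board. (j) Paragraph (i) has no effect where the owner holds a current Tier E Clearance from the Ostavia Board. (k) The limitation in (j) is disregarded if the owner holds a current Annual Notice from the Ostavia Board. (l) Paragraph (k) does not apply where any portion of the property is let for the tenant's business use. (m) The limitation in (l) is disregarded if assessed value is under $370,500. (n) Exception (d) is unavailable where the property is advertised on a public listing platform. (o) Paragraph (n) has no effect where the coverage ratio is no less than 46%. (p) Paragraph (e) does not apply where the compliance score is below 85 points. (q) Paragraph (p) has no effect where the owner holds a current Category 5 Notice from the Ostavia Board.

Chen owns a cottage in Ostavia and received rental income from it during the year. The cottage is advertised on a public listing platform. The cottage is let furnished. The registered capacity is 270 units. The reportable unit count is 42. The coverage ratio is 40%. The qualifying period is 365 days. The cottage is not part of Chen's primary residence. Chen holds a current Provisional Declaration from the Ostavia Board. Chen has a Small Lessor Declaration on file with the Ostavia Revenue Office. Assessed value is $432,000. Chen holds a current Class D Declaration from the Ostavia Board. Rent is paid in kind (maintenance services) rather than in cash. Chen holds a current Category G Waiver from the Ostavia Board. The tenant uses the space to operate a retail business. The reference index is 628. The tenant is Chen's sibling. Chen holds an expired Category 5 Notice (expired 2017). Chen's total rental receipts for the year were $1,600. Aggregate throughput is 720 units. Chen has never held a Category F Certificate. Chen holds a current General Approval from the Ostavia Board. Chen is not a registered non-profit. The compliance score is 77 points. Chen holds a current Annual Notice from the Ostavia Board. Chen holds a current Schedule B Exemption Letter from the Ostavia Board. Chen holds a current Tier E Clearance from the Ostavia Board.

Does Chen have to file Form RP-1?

Yes — Chen must file Form RP-1.

Exception (a) is satisfied on its face — rent is paid in kind; the qualifying period is 365 days, meeting the 280 days threshold; the reportable unit count is 42, meeting the 42 threshold. Turning to paragraphs (f)–(m): (f) operates against (a): a current General Approval is held. (g) is engaged (the registered capacity is 270 units, under the 310 units limit), but is overridden by (h): (h) operates against (g): aggregate throughput is 720 units, under the 760 units limit. (i) operates (a current Provisional Declaration is held), but is displaced by (j): (j) is engaged — a current Tier E Clearance is held. (k) is engaged (a current Annual Notice is held), but is itself disapplied by (l): (l) is engaged — the space is let for business use. (m), which would lift (l), is not engaged — assessed value is $432,000, not under $370,500. Exception (a) does not apply.
Exception (b) requires that the owner holds a current Category F Certificate from the Ostavia Board; but there is no Category F Certificate in force, so (b) is unavailable.
Exception (c) fails — the cottage is not part of the primary residence.
Exception (d) is satisfied on its face — the tenant is an immediate family member; a current Class D Declaration is held; a current Schedule B Exemption Letter is held. But: (n) operates against (d): the property is publicly advertised. (o), which would lift (n), does not operate here — the coverage ratio is 40%, short of 46%. Exception (d) does not apply.
Exception (e) fails — Chen is not a registered non-profit.
No exception is made out. Chen falls within the general rule.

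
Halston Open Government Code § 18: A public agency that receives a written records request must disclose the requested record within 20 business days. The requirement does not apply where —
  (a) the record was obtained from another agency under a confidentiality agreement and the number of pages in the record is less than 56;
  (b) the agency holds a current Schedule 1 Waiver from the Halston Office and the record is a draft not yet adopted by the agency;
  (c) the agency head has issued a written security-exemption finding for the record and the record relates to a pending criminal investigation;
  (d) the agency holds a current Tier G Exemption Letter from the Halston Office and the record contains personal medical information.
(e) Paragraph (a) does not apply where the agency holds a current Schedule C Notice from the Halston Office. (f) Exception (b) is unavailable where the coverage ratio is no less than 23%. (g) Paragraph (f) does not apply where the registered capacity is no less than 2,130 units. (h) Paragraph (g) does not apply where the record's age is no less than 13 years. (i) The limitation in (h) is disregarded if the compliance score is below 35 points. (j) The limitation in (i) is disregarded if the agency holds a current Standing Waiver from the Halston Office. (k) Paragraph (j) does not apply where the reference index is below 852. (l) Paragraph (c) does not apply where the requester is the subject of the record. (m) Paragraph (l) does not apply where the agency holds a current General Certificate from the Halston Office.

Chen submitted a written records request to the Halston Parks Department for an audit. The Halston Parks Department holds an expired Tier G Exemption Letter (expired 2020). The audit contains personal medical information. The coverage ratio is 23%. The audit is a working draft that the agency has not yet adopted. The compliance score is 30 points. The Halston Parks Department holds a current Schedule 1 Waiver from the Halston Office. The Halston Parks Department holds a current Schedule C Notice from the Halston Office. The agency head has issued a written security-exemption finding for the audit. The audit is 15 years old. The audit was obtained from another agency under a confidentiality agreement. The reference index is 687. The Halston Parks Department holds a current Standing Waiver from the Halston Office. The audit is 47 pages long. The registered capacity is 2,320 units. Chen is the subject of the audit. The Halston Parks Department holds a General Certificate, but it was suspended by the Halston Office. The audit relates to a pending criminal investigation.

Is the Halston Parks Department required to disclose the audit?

No — exception (b) applies; the Halston Parks Department is not required to disclose the audit.

All of (a)'s requirements are met (the audit was obtained under a confidentiality agreement; the number of pages in the record is 47, less than the 56 limit). However, paragraph (e) must be considered: (e) is engaged — a current Schedule C Notice is held. Exception (a) does not apply.
Exception (b)'s conditions are all satisfied: a current Schedule 1 Waiver is held; the audit is an unadopted draft. Applying paragraphs (f)–(k): (f) is engaged (the coverage ratio is 23%, meeting the 23% threshold), but is overridden by (g): (g) operates against (f): the registered capacity is 2,320 units, meeting the 2,130 units threshold. (h) would limit (g) — the record's age is 15 years, meeting the 13 years threshold — but (i) sets (h) aside: (i) is triggered — the compliance score is 30 points, below the 35 points limit. (j) would limit (i) — a current Standing Waiver is held — but (k) sets (j) aside: (k) operates against (j): the reference index is 687, below the 852 limit. (b) remains available.
Exception (c)'s conditions are all satisfied: a written security-exemption finding has been issued; the audit relates to a pending investigation. However, paragraphs (l)–(m) must be considered: (l) is engaged — Chen is the subject of the audit. (m), which would lift (l), is not engaged — the General Certificate is not current. Exception (c) does not apply.
Exception (d) does not apply: the Tier G Exemption Letter is not current.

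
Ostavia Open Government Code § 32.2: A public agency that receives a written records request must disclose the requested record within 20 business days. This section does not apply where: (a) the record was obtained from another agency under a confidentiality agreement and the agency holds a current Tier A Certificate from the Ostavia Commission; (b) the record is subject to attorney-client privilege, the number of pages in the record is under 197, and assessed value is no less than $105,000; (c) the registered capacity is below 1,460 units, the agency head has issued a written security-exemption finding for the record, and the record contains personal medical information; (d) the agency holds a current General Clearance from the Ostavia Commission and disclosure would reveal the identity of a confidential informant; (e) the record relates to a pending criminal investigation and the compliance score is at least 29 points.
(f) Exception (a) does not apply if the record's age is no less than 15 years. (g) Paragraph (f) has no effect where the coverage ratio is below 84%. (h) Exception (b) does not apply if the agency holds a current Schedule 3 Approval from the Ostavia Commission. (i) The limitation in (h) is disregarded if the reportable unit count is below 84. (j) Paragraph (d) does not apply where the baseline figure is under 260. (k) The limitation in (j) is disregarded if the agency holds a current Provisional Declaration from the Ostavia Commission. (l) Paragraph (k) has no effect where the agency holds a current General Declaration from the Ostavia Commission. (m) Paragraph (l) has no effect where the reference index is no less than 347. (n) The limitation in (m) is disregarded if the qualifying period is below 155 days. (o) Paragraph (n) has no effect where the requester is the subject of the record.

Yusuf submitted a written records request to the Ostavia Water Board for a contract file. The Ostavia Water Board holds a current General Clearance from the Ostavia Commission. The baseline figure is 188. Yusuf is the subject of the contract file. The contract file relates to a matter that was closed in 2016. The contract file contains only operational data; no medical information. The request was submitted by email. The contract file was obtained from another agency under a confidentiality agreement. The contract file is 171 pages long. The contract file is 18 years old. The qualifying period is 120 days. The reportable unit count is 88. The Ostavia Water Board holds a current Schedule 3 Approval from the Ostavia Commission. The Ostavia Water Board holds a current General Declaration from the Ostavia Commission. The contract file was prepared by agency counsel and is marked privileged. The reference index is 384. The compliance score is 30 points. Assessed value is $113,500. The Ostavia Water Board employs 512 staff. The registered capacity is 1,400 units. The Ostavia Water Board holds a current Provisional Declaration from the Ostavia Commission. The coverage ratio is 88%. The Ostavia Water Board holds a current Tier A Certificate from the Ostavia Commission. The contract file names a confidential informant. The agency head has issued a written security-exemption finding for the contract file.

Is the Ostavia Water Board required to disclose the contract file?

Exception (a): the contract file was obtained under a confidentiality agreement; a current Tier A Certificate is held — every condition holds. But applying paragraphs (f)–(g): (f) is engaged — the record's age is 18 years, meeting the 15 years threshold. (g) is not triggered (the coverage ratio is 88%, not below 84%), so (f) stands. So (a) is unavailable.
Exception (b) is satisfied on its face — the contract file is privileged; the number of pages in the record is 171, under the 197 limit; assessed value is $113,500, meeting the $105,000 threshold. However, paragraphs (h)–(i) must be considered: (h) operates against (b): a current Schedule 3 Approval is held. (i), which would lift (h), is not triggered — the reportable unit count is 88, not below 84. Exception (b) does not apply.
Exception (c) requires that the record contains personal medical information; but the contract file contains only operational data, so (c) is unavailable.
All of (d)'s requirements are met (a current General Clearance is held; the contract file names a confidential informant). Under paragraphs (j)–(o): (j) would limit (d) — the baseline figure is 188, under the 260 limit — but (k) sets (j) aside: (k) is engaged — a current Provisional Declaration is held. (l) operates (a current General Declaration is held), but is set aside by (m): (m) operates against (l): the reference index is 384, meeting the 347 threshold. (n) would limit (m) — the qualifying period is 120 days, below the 155 days limit — but (o) sets (n) aside: (o) operates against (n): Yusuf is the subject of the contract file. (d) remains available.
Exception (e) does not apply: the contract file relates to a closed matter.

No — exception (d) applies; the Ostavia Water Board is not required to disclose the contract file.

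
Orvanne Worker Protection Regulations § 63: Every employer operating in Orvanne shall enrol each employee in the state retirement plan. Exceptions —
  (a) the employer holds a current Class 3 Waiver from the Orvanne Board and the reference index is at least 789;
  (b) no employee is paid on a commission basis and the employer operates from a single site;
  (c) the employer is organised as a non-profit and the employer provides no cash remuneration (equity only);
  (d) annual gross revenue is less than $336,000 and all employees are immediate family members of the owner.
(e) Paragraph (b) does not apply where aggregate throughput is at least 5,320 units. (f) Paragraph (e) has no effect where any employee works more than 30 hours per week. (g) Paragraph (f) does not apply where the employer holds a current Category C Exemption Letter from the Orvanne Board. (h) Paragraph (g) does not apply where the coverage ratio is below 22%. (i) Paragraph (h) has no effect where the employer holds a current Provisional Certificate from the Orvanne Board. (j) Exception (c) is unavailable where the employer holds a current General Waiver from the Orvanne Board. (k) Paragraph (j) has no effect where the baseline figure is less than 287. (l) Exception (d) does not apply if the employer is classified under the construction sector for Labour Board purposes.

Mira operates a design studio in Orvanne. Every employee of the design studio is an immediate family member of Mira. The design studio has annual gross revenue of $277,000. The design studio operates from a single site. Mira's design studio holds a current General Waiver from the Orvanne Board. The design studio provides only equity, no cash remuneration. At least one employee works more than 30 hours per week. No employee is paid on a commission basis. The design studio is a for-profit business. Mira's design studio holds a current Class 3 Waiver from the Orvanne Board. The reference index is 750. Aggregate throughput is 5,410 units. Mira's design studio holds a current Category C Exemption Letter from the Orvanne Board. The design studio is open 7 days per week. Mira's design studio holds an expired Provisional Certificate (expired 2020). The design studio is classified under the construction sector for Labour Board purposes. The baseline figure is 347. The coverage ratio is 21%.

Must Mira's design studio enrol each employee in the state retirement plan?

No — exception (b) applies; Mira's design studio is not required to enrol each employee in the state retirement plan.

Exception (a) does not apply: the reference index is 750, short of 789.
Exception (b): no employee is paid on commission; the employer operates from a single site — every condition holds. Considering the limiting provisions: (e) applies (aggregate throughput is 5,410 units, meeting the 5,320 units threshold), but is itself disapplied by (f): (f) operates against (e): at least one employee exceeds 30 hours/week. (g) would limit (f) — a current Category C Exemption Letter is held — but (h) sets (g) aside: (h) operates against (g): the coverage ratio is 21%, below the 22% limit. (i) is not triggered (there is no Provisional Certificate in force), so (h) stands. (b) remains available.
Exception (c) does not apply: the employer is for-profit.
Exception (d) is satisfied on its face — annual gross revenue is $277,000, less than the $336,000 limit; every employee is an immediate family member. However, paragraph (l) must be considered: (l) operates against (d): the design studio is classified under the construction sector. So (d) is unavailable.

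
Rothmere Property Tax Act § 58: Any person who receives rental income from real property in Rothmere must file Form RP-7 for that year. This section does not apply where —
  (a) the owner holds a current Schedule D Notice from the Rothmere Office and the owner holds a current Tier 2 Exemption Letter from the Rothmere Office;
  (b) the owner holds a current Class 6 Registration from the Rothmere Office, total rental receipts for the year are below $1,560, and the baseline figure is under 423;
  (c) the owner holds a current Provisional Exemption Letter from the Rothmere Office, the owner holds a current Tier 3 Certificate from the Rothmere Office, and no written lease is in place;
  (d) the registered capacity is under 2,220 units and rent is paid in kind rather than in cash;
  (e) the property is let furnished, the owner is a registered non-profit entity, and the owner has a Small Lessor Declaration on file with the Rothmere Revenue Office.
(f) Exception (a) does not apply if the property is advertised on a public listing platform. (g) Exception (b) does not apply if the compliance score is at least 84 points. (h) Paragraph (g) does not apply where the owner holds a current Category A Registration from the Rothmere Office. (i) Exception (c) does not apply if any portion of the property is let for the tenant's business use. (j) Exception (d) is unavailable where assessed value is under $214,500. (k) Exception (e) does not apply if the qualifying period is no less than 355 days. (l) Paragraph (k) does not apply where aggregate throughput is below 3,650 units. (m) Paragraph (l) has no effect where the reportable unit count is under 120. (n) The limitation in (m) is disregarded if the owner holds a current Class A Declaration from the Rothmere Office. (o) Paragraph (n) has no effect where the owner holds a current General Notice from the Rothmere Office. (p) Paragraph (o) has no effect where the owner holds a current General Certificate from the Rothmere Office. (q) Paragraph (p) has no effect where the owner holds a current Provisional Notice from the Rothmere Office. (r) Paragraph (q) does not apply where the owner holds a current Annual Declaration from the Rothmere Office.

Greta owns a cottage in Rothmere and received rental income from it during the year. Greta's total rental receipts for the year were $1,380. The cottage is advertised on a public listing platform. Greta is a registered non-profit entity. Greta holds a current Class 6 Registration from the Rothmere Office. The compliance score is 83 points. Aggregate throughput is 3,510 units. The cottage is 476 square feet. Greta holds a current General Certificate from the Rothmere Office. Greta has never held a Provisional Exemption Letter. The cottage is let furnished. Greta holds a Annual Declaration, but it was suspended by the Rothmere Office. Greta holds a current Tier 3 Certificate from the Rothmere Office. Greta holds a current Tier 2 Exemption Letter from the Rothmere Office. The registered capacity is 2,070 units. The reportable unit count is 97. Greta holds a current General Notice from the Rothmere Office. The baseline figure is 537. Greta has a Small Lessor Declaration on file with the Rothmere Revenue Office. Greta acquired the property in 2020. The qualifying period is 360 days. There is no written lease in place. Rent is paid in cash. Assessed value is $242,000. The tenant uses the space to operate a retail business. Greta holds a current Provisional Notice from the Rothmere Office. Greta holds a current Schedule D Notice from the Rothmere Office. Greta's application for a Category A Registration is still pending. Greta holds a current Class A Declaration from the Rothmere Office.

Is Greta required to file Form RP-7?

Exception (a): a current Schedule D Notice is held; a current Tier 2 Exemption Letter is held — every condition holds. But applying paragraph (f): (f) is engaged — the property is publicly advertised. (a) is therefore removed.
Exception (b) does not apply: the baseline figure is 537, not under 423.
Exception (c) fails — there is no Provisional Exemption Letter in force.
Exception (d) fails — rent is paid in cash.
All of (e)'s requirements are met (the property is let furnished; Greta is a registered non-profit; a Small Lessor Declaration is on file). Turning to paragraphs (k)–(r): (k) operates against (e): the qualifying period is 360 days, meeting the 355 days threshold. (l) applies (aggregate throughput is 3,510 units, below the 3,650 units limit), but is displaced by (m): (m) operates against (l): the reportable unit count is 97, under the 120 limit. (n) would limit (m) — a current Class A Declaration is held — but (o) sets (n) aside: (o) operates — a current General Notice is held. (p) applies (a current General Certificate is held), but is displaced by (q): (q) operates — a current Provisional Notice is held. (r), which would lift (q), is not engaged — no current Annual Declaration is held. (e) is therefore removed.
Every exception is unavailable, so the rule governs.

Yes — Greta must file Form RP-7.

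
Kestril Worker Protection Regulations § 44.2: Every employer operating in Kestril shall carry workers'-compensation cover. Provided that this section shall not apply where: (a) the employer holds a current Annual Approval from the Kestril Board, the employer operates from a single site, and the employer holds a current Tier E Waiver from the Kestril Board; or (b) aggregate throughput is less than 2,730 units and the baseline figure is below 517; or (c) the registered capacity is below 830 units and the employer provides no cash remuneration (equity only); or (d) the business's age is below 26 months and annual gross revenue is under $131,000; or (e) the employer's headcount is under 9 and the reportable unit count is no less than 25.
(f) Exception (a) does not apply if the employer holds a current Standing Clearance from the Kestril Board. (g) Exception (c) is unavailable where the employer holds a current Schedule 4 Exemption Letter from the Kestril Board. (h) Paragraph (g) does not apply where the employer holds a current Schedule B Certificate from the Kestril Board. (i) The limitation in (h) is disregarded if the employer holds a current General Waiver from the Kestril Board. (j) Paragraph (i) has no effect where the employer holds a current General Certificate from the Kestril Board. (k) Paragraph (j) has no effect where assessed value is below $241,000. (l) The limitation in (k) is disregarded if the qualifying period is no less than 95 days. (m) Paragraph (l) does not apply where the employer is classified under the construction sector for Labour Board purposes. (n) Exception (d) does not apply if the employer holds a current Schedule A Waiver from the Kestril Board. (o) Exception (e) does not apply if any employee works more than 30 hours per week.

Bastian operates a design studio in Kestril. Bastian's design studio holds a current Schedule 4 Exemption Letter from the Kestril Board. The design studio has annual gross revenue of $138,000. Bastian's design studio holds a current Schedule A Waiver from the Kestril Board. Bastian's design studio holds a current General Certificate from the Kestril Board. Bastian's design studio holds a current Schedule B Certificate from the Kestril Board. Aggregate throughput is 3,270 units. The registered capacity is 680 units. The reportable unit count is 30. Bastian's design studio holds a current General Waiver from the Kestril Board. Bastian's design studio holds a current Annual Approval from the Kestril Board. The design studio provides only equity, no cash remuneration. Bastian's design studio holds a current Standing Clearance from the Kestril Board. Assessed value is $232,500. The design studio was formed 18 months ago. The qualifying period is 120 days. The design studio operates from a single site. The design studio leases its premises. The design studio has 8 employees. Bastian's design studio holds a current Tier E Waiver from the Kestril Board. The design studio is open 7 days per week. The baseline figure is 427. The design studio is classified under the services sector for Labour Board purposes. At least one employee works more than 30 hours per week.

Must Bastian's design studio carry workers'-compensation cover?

Exception (a): a current Annual Approval is held; the employer operates from a single site; a current Tier E Waiver is held — every condition holds. Turning to paragraph (f): (f) applies — a current Standing Clearance is held. Exception (a) does not apply.
Exception (b) does not apply: aggregate throughput is 3,270 units, not less than 2,730 units.
Exception (c)'s conditions are all satisfied: the registered capacity is 680 units, below the 830 units limit; remuneration is equity-only. Applying paragraphs (g)–(m): (g) would limit (c) — a current Schedule 4 Exemption Letter is held — but (h) sets (g) aside: (h) operates against (g): a current Schedule B Certificate is held. (i) would limit (h) — a current General Waiver is held — but (j) sets (i) aside: (j) operates against (i): a current General Certificate is held. (k) operates (assessed value is $232,500, below the $241,000 limit), but yields to (l): (l) operates against (k): the qualifying period is 120 days, meeting the 95 days threshold. (m), which would lift (l), does not operate here — the design studio is classified under the services sector. (c) remains available.
Exception (d) does not apply: annual gross revenue is $138,000, not under $131,000.
Exception (e): the employer's headcount is 8, under the 9 limit; the reportable unit count is 30, meeting the 25 threshold — every condition holds. Turning to paragraph (o): (o) operates — at least one employee exceeds 30 hours/week. Exception (e) does not apply.

No — exception (c) applies; Bastian's design studio is not required to carry workers'-compensation cover.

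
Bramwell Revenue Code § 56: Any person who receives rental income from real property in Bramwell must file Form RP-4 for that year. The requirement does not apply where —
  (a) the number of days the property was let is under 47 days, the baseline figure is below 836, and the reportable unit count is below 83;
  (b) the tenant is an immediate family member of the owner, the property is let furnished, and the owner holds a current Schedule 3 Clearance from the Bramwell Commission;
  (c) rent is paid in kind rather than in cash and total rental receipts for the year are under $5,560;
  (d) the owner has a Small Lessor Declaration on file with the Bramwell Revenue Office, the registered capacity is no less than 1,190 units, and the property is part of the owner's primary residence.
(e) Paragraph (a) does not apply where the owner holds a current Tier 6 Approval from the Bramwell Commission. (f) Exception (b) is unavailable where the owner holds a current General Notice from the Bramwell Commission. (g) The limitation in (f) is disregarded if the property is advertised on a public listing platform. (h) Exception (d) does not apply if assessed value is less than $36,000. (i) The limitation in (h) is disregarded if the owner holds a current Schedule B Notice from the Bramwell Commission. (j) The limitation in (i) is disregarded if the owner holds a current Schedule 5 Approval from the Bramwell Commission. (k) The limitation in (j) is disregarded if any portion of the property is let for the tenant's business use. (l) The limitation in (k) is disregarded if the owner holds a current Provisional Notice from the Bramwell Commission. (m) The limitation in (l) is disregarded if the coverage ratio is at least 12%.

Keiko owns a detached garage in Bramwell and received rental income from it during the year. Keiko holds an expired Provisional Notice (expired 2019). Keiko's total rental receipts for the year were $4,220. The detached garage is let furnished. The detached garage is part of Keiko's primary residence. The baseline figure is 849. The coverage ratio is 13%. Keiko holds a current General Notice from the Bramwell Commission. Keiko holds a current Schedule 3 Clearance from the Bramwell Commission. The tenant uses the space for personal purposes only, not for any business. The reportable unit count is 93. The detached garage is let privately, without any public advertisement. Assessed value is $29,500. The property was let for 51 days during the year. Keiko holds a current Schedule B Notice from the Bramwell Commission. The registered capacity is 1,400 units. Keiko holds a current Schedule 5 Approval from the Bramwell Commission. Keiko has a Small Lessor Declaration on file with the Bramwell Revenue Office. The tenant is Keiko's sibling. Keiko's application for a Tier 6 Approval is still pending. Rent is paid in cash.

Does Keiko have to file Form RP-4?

Yes — Keiko must file Form RP-4.

Exception (a) does not apply: the number of days the property was let is 51 days, not under 47 days.
Exception (b)'s conditions are all satisfied: the tenant is an immediate family member; the property is let furnished; a current Schedule 3 Clearance is held. But: (f) is engaged — a current General Notice is held. (g), which would lift (f), is not engaged — the property is let privately without advertisement. Exception (b) does not apply.
Exception (c) requires that rent is paid in kind rather than in cash; but rent is paid in cash, so (c) is unavailable.
Exception (d) is satisfied on its face — a Small Lessor Declaration is on file; the registered capacity is 1,400 units, meeting the 1,190 units threshold; the detached garage is part of the primary residence. But applying paragraphs (h)–(m): (h) operates — assessed value is $29,500, less than the $36,000 limit. (i) would limit (h) — a current Schedule B Notice is held — but (j) sets (i) aside: (j) is engaged — a current Schedule 5 Approval is held. (k), which would lift (j), is not triggered — the space is used for personal purposes only. Exception (d) does not apply.
No exception applies. The general rule governs.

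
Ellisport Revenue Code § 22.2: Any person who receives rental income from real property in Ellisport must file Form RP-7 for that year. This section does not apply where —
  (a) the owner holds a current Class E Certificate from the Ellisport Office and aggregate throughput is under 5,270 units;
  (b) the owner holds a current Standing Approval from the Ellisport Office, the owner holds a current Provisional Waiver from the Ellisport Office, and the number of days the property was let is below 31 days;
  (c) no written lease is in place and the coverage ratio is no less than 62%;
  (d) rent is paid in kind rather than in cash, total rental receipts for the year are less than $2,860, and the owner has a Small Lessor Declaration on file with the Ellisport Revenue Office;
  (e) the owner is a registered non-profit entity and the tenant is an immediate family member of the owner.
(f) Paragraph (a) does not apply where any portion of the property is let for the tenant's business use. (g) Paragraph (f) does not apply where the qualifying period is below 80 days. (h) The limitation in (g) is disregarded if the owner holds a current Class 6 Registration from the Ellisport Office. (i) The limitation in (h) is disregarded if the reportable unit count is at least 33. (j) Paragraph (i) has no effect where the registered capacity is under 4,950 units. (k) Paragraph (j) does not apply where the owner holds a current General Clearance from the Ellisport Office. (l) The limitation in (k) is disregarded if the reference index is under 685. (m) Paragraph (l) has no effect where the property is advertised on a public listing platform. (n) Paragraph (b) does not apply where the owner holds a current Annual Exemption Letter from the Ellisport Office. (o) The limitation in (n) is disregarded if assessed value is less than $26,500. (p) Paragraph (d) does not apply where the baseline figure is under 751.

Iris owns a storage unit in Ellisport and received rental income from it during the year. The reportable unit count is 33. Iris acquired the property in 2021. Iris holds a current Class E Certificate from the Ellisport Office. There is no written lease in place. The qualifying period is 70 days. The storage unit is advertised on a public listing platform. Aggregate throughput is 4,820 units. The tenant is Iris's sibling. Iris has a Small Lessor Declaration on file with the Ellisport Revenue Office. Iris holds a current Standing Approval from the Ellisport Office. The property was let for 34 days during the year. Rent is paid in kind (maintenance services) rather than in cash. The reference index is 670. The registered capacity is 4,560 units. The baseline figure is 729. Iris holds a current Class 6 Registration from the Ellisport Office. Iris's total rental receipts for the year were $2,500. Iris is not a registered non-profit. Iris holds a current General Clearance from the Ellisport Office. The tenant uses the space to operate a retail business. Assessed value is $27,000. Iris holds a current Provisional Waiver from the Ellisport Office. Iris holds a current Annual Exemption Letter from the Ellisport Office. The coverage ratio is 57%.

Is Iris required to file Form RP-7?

Exception (a)'s conditions are all satisfied: a current Class E Certificate is held; aggregate throughput is 4,820 units, under the 5,270 units limit. As to paragraphs (f)–(m): (f) would limit (a) — the space is let for business use — but (g) sets (f) aside: (g) operates against (f): the qualifying period is 70 days, below the 80 days limit. (h) would limit (g) — a current Class 6 Registration is held — but (i) sets (h) aside: (i) is triggered — the reportable unit count is 33, meeting the 33 threshold. (j) operates (the registered capacity is 4,560 units, under the 4,950 units limit), but is displaced by (k): (k) operates — a current General Clearance is held. (l) applies (the reference index is 670, under the 685 limit), but yields to (m): (m) operates against (l): the property is publicly advertised. So (a) applies.
Exception (b) does not apply: the number of days the property was let is 34 days, not below 31 days.
Exception (c) does not apply: the coverage ratio is 57%, short of 62%.
Exception (d): rent is paid in kind; total rental receipts for the year are $2,500, less than the $2,860 limit; a Small Lessor Declaration is on file — every condition holds. Turning to paragraph (p): (p) operates against (d): the baseline figure is 729, under the 751 limit. So (d) is unavailable.
Exception (e) fails — Iris is not a registered non-profit.

No — exception (a) applies; Iris is not required to file Form RP-7.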